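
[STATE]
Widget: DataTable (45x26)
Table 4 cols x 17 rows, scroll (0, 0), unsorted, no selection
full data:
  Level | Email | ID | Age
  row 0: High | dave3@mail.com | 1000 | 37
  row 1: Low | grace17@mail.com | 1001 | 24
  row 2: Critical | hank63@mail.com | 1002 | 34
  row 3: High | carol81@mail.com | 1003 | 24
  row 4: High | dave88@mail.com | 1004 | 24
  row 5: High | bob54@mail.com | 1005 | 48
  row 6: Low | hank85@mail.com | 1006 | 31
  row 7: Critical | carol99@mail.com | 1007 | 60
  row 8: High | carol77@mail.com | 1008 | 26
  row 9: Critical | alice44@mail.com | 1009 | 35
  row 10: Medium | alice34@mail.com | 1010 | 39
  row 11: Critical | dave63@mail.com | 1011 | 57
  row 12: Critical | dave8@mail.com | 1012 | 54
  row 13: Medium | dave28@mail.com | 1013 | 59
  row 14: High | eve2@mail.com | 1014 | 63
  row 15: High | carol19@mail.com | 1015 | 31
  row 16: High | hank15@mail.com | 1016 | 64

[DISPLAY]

Level   │Email           │ID  │Age           
────────┼────────────────┼────┼───           
High    │dave3@mail.com  │1000│37            
Low     │grace17@mail.com│1001│24            
Critical│hank63@mail.com │1002│34            
High    │carol81@mail.com│1003│24            
High    │dave88@mail.com │1004│24            
High    │bob54@mail.com  │1005│48            
Low     │hank85@mail.com │1006│31            
Critical│carol99@mail.com│1007│60            
High    │carol77@mail.com│1008│26            
Critical│alice44@mail.com│1009│35            
Medium  │alice34@mail.com│1010│39            
Critical│dave63@mail.com │1011│57            
Critical│dave8@mail.com  │1012│54            
Medium  │dave28@mail.com │1013│59            
High    │eve2@mail.com   │1014│63            
High    │carol19@mail.com│1015│31            
High    │hank15@mail.com │1016│64            
                                             
                                             
                                             
                                             
                                             
                                             
                                             


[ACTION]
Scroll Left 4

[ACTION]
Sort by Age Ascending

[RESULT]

Level   │Email           │ID  │Ag▲           
────────┼────────────────┼────┼───           
Low     │grace17@mail.com│1001│24            
High    │carol81@mail.com│1003│24            
High    │dave88@mail.com │1004│24            
High    │carol77@mail.com│1008│26            
Low     │hank85@mail.com │1006│31            
High    │carol19@mail.com│1015│31            
Critical│hank63@mail.com │1002│34            
Critical│alice44@mail.com│1009│35            
High    │dave3@mail.com  │1000│37            
Medium  │alice34@mail.com│1010│39            
High    │bob54@mail.com  │1005│48            
Critical│dave8@mail.com  │1012│54            
Critical│dave63@mail.com │1011│57            
Medium  │dave28@mail.com │1013│59            
Critical│carol99@mail.com│1007│60            
High    │eve2@mail.com   │1014│63            
High    │hank15@mail.com │1016│64            
                                             
                                             
                                             
                                             
                                             
                                             
                                             


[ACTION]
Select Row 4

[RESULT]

Level   │Email           │ID  │Ag▲           
────────┼────────────────┼────┼───           
Low     │grace17@mail.com│1001│24            
High    │carol81@mail.com│1003│24            
High    │dave88@mail.com │1004│24            
High    │carol77@mail.com│1008│26            
>ow     │hank85@mail.com │1006│31            
High    │carol19@mail.com│1015│31            
Critical│hank63@mail.com │1002│34            
Critical│alice44@mail.com│1009│35            
High    │dave3@mail.com  │1000│37            
Medium  │alice34@mail.com│1010│39            
High    │bob54@mail.com  │1005│48            
Critical│dave8@mail.com  │1012│54            
Critical│dave63@mail.com │1011│57            
Medium  │dave28@mail.com │1013│59            
Critical│carol99@mail.com│1007│60            
High    │eve2@mail.com   │1014│63            
High    │hank15@mail.com │1016│64            
                                             
                                             
                                             
                                             
                                             
                                             
                                             


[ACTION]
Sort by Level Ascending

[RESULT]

Level  ▲│Email           │ID  │Age           
────────┼────────────────┼────┼───           
Critical│hank63@mail.com │1002│34            
Critical│alice44@mail.com│1009│35            
Critical│dave8@mail.com  │1012│54            
Critical│dave63@mail.com │1011│57            
>ritical│carol99@mail.com│1007│60            
High    │carol81@mail.com│1003│24            
High    │dave88@mail.com │1004│24            
High    │carol77@mail.com│1008│26            
High    │carol19@mail.com│1015│31            
High    │dave3@mail.com  │1000│37            
High    │bob54@mail.com  │1005│48            
High    │eve2@mail.com   │1014│63            
High    │hank15@mail.com │1016│64            
Low     │grace17@mail.com│1001│24            
Low     │hank85@mail.com │1006│31            
Medium  │alice34@mail.com│1010│39            
Medium  │dave28@mail.com │1013│59            
                                             
                                             
                                             
                                             
                                             
                                             
                                             


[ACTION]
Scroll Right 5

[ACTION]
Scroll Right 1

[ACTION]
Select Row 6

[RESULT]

Level  ▲│Email           │ID  │Age           
────────┼────────────────┼────┼───           
Critical│hank63@mail.com │1002│34            
Critical│alice44@mail.com│1009│35            
Critical│dave8@mail.com  │1012│54            
Critical│dave63@mail.com │1011│57            
Critical│carol99@mail.com│1007│60            
High    │carol81@mail.com│1003│24            
>igh    │dave88@mail.com │1004│24            
High    │carol77@mail.com│1008│26            
High    │carol19@mail.com│1015│31            
High    │dave3@mail.com  │1000│37            
High    │bob54@mail.com  │1005│48            
High    │eve2@mail.com   │1014│63            
High    │hank15@mail.com │1016│64            
Low     │grace17@mail.com│1001│24            
Low     │hank85@mail.com │1006│31            
Medium  │alice34@mail.com│1010│39            
Medium  │dave28@mail.com │1013│59            
                                             
                                             
                                             
                                             
                                             
                                             
                                             


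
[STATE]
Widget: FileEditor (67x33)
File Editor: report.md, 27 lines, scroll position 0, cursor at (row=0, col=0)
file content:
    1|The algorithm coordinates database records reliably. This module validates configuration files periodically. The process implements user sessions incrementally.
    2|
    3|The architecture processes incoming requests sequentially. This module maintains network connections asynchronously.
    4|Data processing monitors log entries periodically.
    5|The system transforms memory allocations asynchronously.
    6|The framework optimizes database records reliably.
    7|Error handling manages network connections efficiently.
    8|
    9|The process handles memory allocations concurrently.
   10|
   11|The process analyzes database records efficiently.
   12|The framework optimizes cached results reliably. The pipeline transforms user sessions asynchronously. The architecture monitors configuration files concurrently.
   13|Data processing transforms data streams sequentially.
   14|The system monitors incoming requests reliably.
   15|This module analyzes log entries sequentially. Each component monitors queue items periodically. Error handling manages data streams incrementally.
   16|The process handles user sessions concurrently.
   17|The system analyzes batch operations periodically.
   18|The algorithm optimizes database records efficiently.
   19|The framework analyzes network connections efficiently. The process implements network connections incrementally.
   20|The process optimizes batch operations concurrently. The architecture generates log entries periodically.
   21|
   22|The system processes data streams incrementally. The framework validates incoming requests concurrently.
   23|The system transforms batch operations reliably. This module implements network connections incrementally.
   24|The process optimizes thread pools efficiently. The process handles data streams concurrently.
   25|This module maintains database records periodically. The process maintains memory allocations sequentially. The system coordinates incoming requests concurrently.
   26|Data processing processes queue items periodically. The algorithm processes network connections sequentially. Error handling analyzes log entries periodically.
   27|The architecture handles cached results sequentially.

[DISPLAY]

█he algorithm coordinates database records reliably. This module v▲
                                                                  █
The architecture processes incoming requests sequentially. This mo░
Data processing monitors log entries periodically.                ░
The system transforms memory allocations asynchronously.          ░
The framework optimizes database records reliably.                ░
Error handling manages network connections efficiently.           ░
                                                                  ░
The process handles memory allocations concurrently.              ░
                                                                  ░
The process analyzes database records efficiently.                ░
The framework optimizes cached results reliably. The pipeline tran░
Data processing transforms data streams sequentially.             ░
The system monitors incoming requests reliably.                   ░
This module analyzes log entries sequentially. Each component moni░
The process handles user sessions concurrently.                   ░
The system analyzes batch operations periodically.                ░
The algorithm optimizes database records efficiently.             ░
The framework analyzes network connections efficiently. The proces░
The process optimizes batch operations concurrently. The architect░
                                                                  ░
The system processes data streams incrementally. The framework val░
The system transforms batch operations reliably. This module imple░
The process optimizes thread pools efficiently. The process handle░
This module maintains database records periodically. The process m░
Data processing processes queue items periodically. The algorithm ░
The architecture handles cached results sequentially.             ░
                                                                  ░
                                                                  ░
                                                                  ░
                                                                  ░
                                                                  ░
                                                                  ▼


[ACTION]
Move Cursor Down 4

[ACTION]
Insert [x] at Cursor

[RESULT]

The algorithm coordinates database records reliably. This module v▲
                                                                  █
The architecture processes incoming requests sequentially. This mo░
Data processing monitors log entries periodically.                ░
x█he system transforms memory allocations asynchronously.         ░
The framework optimizes database records reliably.                ░
Error handling manages network connections efficiently.           ░
                                                                  ░
The process handles memory allocations concurrently.              ░
                                                                  ░
The process analyzes database records efficiently.                ░
The framework optimizes cached results reliably. The pipeline tran░
Data processing transforms data streams sequentially.             ░
The system monitors incoming requests reliably.                   ░
This module analyzes log entries sequentially. Each component moni░
The process handles user sessions concurrently.                   ░
The system analyzes batch operations periodically.                ░
The algorithm optimizes database records efficiently.             ░
The framework analyzes network connections efficiently. The proces░
The process optimizes batch operations concurrently. The architect░
                                                                  ░
The system processes data streams incrementally. The framework val░
The system transforms batch operations reliably. This module imple░
The process optimizes thread pools efficiently. The process handle░
This module maintains database records periodically. The process m░
Data processing processes queue items periodically. The algorithm ░
The architecture handles cached results sequentially.             ░
                                                                  ░
                                                                  ░
                                                                  ░
                                                                  ░
                                                                  ░
                                                                  ▼


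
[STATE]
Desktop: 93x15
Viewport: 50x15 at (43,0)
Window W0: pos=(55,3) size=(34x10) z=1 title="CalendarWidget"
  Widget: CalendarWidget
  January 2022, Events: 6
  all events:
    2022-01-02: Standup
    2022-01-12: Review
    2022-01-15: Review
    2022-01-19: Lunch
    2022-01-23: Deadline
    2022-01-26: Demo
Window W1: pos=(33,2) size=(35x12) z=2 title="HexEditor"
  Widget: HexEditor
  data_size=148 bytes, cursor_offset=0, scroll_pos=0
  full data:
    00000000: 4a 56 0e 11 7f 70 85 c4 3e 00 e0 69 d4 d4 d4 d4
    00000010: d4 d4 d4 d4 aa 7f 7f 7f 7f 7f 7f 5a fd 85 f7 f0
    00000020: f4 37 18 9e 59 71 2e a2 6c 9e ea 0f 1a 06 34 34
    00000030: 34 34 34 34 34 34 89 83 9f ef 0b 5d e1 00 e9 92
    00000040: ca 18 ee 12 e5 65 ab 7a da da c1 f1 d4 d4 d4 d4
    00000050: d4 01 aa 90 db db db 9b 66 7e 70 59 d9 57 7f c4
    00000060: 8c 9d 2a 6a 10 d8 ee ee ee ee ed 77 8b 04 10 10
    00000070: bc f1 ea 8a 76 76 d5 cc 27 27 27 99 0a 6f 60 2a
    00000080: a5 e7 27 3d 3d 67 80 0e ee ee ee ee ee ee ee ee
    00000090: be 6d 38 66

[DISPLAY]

                                                  
                                                  
━━━━━━━━━━━━━━━━━━━━━━━━┓                         
r                       ┃━━━━━━━━━━━━━━━━━━━━┓    
────────────────────────┨get                 ┃    
 4A 56 0e 11 7f 70 85 c4┃────────────────────┨    
 d4 d4 d4 d4 aa 7f 7f 7f┃nuary 2022          ┃    
 f4 37 18 9e 59 71 2e a2┃Fr Sa Su            ┃    
 34 34 34 34 34 34 89 83┃    1  2*           ┃    
 ca 18 ee 12 e5 65 ab 7a┃ 7  8  9            ┃    
 d4 01 aa 90 db db db 9b┃ 14 15* 16          ┃    
 8c 9d 2a 6a 10 d8 ee ee┃ 21 22 23*          ┃    
 bc f1 ea 8a 76 76 d5 cc┃━━━━━━━━━━━━━━━━━━━━┛    
━━━━━━━━━━━━━━━━━━━━━━━━┛                         
                                                  


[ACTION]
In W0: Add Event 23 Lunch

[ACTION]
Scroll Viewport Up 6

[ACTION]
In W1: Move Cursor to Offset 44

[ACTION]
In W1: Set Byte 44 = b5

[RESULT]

                                                  
                                                  
━━━━━━━━━━━━━━━━━━━━━━━━┓                         
r                       ┃━━━━━━━━━━━━━━━━━━━━┓    
────────────────────────┨get                 ┃    
 4a 56 0e 11 7f 70 85 c4┃────────────────────┨    
 d4 d4 d4 d4 aa 7f 7f 7f┃nuary 2022          ┃    
 f4 37 18 9e 59 71 2e a2┃Fr Sa Su            ┃    
 34 34 34 34 34 34 89 83┃    1  2*           ┃    
 ca 18 ee 12 e5 65 ab 7a┃ 7  8  9            ┃    
 d4 01 aa 90 db db db 9b┃ 14 15* 16          ┃    
 8c 9d 2a 6a 10 d8 ee ee┃ 21 22 23*          ┃    
 bc f1 ea 8a 76 76 d5 cc┃━━━━━━━━━━━━━━━━━━━━┛    
━━━━━━━━━━━━━━━━━━━━━━━━┛                         
                                                  


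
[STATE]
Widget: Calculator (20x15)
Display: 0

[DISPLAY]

                   0
┌───┬───┬───┬───┐   
│ 7 │ 8 │ 9 │ ÷ │   
├───┼───┼───┼───┤   
│ 4 │ 5 │ 6 │ × │   
├───┼───┼───┼───┤   
│ 1 │ 2 │ 3 │ - │   
├───┼───┼───┼───┤   
│ 0 │ . │ = │ + │   
├───┼───┼───┼───┤   
│ C │ MC│ MR│ M+│   
└───┴───┴───┴───┘   
                    
                    
                    


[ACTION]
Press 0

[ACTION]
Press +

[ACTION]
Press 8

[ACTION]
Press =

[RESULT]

                   8
┌───┬───┬───┬───┐   
│ 7 │ 8 │ 9 │ ÷ │   
├───┼───┼───┼───┤   
│ 4 │ 5 │ 6 │ × │   
├───┼───┼───┼───┤   
│ 1 │ 2 │ 3 │ - │   
├───┼───┼───┼───┤   
│ 0 │ . │ = │ + │   
├───┼───┼───┼───┤   
│ C │ MC│ MR│ M+│   
└───┴───┴───┴───┘   
                    
                    
                    


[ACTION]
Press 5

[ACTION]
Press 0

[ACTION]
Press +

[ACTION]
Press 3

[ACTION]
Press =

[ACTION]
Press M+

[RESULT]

                  53
┌───┬───┬───┬───┐   
│ 7 │ 8 │ 9 │ ÷ │   
├───┼───┼───┼───┤   
│ 4 │ 5 │ 6 │ × │   
├───┼───┼───┼───┤   
│ 1 │ 2 │ 3 │ - │   
├───┼───┼───┼───┤   
│ 0 │ . │ = │ + │   
├───┼───┼───┼───┤   
│ C │ MC│ MR│ M+│   
└───┴───┴───┴───┘   
                    
                    
                    


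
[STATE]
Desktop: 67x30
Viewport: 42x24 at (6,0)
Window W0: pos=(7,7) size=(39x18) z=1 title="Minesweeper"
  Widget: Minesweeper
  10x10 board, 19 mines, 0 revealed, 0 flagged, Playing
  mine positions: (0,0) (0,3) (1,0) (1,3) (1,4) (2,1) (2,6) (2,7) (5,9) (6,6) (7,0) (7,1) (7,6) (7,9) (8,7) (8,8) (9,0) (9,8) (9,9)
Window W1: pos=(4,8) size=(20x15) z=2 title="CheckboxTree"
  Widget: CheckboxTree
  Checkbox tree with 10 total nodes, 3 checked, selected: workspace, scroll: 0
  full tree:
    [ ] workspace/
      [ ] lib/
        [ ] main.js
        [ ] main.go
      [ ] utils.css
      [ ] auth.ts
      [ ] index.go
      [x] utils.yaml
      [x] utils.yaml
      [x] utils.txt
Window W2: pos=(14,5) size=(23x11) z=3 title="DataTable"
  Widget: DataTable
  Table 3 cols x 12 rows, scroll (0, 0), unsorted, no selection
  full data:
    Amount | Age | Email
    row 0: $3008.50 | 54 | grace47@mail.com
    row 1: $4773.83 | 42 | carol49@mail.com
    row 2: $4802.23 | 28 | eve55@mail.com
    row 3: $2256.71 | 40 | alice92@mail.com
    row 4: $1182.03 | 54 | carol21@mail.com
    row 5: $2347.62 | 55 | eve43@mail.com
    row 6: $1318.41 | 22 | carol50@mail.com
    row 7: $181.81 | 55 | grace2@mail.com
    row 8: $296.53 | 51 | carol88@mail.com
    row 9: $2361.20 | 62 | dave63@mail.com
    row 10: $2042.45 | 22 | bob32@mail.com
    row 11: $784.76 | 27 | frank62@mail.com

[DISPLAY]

                                          
                                          
                                          
                                          
                                          
        ┏━━━━━━━━━━━━━━━━━━━━━┓           
        ┃ DataTable           ┃           
 ┏━━━━━━┠─────────────────────┨━━━━━━━━┓  
━━━━━━━━┃Amount  │Age│Email   ┃        ┃  
Checkbox┃────────┼───┼────────┃────────┨  
────────┃$3008.50│54 │grace47@┃        ┃  
[-] work┃$4773.83│42 │carol49@┃        ┃  
  [ ] li┃$4802.23│28 │eve55@ma┃        ┃  
    [ ] ┃$2256.71│40 │alice92@┃        ┃  
    [ ] ┃$1182.03│54 │carol21@┃        ┃  
  [ ] ut┗━━━━━━━━━━━━━━━━━━━━━┛        ┃  
  [ ] auth.ts    ┃                     ┃  
  [ ] index.go   ┃                     ┃  
  [x] utils.yaml ┃                     ┃  
  [x] utils.yaml ┃                     ┃  
  [x] utils.txt  ┃                     ┃  
                 ┃                     ┃  
━━━━━━━━━━━━━━━━━┛                     ┃  
 ┃                                     ┃  


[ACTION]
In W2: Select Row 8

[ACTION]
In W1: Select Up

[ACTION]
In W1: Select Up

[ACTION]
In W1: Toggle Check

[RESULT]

                                          
                                          
                                          
                                          
                                          
        ┏━━━━━━━━━━━━━━━━━━━━━┓           
        ┃ DataTable           ┃           
 ┏━━━━━━┠─────────────────────┨━━━━━━━━┓  
━━━━━━━━┃Amount  │Age│Email   ┃        ┃  
Checkbox┃────────┼───┼────────┃────────┨  
────────┃$3008.50│54 │grace47@┃        ┃  
[x] work┃$4773.83│42 │carol49@┃        ┃  
  [x] li┃$4802.23│28 │eve55@ma┃        ┃  
    [x] ┃$2256.71│40 │alice92@┃        ┃  
    [x] ┃$1182.03│54 │carol21@┃        ┃  
  [x] ut┗━━━━━━━━━━━━━━━━━━━━━┛        ┃  
  [x] auth.ts    ┃                     ┃  
  [x] index.go   ┃                     ┃  
  [x] utils.yaml ┃                     ┃  
  [x] utils.yaml ┃                     ┃  
  [x] utils.txt  ┃                     ┃  
                 ┃                     ┃  
━━━━━━━━━━━━━━━━━┛                     ┃  
 ┃                                     ┃  


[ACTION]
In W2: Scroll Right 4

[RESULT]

                                          
                                          
                                          
                                          
                                          
        ┏━━━━━━━━━━━━━━━━━━━━━┓           
        ┃ DataTable           ┃           
 ┏━━━━━━┠─────────────────────┨━━━━━━━━┓  
━━━━━━━━┃nt  │Age│Email       ┃        ┃  
Checkbox┃────┼───┼────────────┃────────┨  
────────┃8.50│54 │grace47@mail┃        ┃  
[x] work┃3.83│42 │carol49@mail┃        ┃  
  [x] li┃2.23│28 │eve55@mail.c┃        ┃  
    [x] ┃6.71│40 │alice92@mail┃        ┃  
    [x] ┃2.03│54 │carol21@mail┃        ┃  
  [x] ut┗━━━━━━━━━━━━━━━━━━━━━┛        ┃  
  [x] auth.ts    ┃                     ┃  
  [x] index.go   ┃                     ┃  
  [x] utils.yaml ┃                     ┃  
  [x] utils.yaml ┃                     ┃  
  [x] utils.txt  ┃                     ┃  
                 ┃                     ┃  
━━━━━━━━━━━━━━━━━┛                     ┃  
 ┃                                     ┃  


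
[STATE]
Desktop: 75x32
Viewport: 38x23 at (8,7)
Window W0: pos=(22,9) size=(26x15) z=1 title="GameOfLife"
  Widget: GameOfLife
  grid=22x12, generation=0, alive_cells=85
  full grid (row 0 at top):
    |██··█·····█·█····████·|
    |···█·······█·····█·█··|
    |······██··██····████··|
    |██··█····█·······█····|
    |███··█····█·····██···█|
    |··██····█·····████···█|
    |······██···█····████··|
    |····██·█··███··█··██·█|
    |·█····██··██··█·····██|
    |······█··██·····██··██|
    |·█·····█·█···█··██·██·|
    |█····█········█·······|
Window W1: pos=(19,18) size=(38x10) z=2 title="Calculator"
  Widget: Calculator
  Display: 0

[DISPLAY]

                                      
                                      
              ┏━━━━━━━━━━━━━━━━━━━━━━━
              ┃ GameOfLife            
              ┠───────────────────────
              ┃Gen: 0                 
              ┃···█·······█·····█·█·· 
              ┃······██··██····████·· 
              ┃██··█····█·······█···· 
              ┃███··█····█·····██···█ 
              ┃··██····█·····████···█ 
           ┏━━━━━━━━━━━━━━━━━━━━━━━━━━
           ┃ Calculator               
           ┠──────────────────────────
           ┃                          
           ┃┌───┬───┬───┬───┐         
           ┃│ 7 │ 8 │ 9 │ ÷ │         
           ┃├───┼───┼───┼───┤         
           ┃│ 4 │ 5 │ 6 │ × │         
           ┃└───┴───┴───┴───┘         
           ┗━━━━━━━━━━━━━━━━━━━━━━━━━━
                                      
                                      


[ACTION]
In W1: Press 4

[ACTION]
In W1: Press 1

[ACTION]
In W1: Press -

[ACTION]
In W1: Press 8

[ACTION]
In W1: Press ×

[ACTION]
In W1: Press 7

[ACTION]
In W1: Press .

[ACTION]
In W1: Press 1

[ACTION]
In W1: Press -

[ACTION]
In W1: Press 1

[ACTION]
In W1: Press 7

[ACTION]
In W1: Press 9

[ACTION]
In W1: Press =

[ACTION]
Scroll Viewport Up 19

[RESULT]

                                      
                                      
                                      
                                      
                                      
                                      
                                      
                                      
                                      
              ┏━━━━━━━━━━━━━━━━━━━━━━━
              ┃ GameOfLife            
              ┠───────────────────────
              ┃Gen: 0                 
              ┃···█·······█·····█·█·· 
              ┃······██··██····████·· 
              ┃██··█····█·······█···· 
              ┃███··█····█·····██···█ 
              ┃··██····█·····████···█ 
           ┏━━━━━━━━━━━━━━━━━━━━━━━━━━
           ┃ Calculator               
           ┠──────────────────────────
           ┃                          
           ┃┌───┬───┬───┬───┐         


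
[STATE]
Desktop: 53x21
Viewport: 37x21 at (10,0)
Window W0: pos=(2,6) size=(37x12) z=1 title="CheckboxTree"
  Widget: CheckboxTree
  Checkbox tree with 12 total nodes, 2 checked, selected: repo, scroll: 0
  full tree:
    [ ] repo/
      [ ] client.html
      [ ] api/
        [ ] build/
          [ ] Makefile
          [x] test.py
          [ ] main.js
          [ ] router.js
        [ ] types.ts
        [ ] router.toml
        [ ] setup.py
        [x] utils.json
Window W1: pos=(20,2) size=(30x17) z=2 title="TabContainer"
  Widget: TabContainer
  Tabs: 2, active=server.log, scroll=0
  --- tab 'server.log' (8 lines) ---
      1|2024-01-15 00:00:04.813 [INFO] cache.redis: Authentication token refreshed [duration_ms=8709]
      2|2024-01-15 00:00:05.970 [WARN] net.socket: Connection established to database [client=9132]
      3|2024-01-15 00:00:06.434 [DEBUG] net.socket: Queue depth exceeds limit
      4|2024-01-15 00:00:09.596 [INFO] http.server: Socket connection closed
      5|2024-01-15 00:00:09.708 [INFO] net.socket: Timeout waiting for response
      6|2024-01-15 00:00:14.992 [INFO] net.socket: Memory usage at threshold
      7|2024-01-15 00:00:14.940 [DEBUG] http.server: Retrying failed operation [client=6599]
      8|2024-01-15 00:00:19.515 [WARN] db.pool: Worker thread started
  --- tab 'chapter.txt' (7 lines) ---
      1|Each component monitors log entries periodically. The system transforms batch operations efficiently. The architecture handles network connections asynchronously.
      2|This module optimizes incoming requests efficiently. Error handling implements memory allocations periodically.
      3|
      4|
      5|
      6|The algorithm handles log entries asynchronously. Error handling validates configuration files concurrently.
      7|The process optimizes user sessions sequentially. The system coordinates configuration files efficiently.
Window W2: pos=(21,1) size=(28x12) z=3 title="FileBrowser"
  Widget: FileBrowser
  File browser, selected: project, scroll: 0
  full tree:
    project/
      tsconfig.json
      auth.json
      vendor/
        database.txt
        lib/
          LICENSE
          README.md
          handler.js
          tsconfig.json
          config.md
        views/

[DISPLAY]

                                     
           ┏━━━━━━━━━━━━━━━━━━━━━━━━━
          ┏┃ FileBrowser             
          ┃┠─────────────────────────
          ┠┃> [-] project/           
          ┃┃    tsconfig.json        
━━━━━━━━━━┃┃    auth.json            
oxTree    ┃┃    [+] vendor/          
──────────┃┃                         
po/       ┃┃                         
client.htm┃┃                         
api/      ┃┃                         
] build/  ┃┗━━━━━━━━━━━━━━━━━━━━━━━━━
[ ] Makefi┃2024-01-15 00:00:14.940 [D
[x] test.p┃2024-01-15 00:00:19.515 [W
[ ] main.j┃                          
[ ] router┃                          
━━━━━━━━━━┃                          
          ┗━━━━━━━━━━━━━━━━━━━━━━━━━━
                                     
                                     


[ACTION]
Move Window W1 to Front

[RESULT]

                                     
           ┏━━━━━━━━━━━━━━━━━━━━━━━━━
          ┏━━━━━━━━━━━━━━━━━━━━━━━━━━
          ┃ TabContainer             
          ┠──────────────────────────
          ┃[server.log]│ chapter.txt 
━━━━━━━━━━┃──────────────────────────
oxTree    ┃2024-01-15 00:00:04.813 [I
──────────┃2024-01-15 00:00:05.970 [W
po/       ┃2024-01-15 00:00:06.434 [D
client.htm┃2024-01-15 00:00:09.596 [I
api/      ┃2024-01-15 00:00:09.708 [I
] build/  ┃2024-01-15 00:00:14.992 [I
[ ] Makefi┃2024-01-15 00:00:14.940 [D
[x] test.p┃2024-01-15 00:00:19.515 [W
[ ] main.j┃                          
[ ] router┃                          
━━━━━━━━━━┃                          
          ┗━━━━━━━━━━━━━━━━━━━━━━━━━━
                                     
                                     


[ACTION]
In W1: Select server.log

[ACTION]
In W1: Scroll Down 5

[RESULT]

                                     
           ┏━━━━━━━━━━━━━━━━━━━━━━━━━
          ┏━━━━━━━━━━━━━━━━━━━━━━━━━━
          ┃ TabContainer             
          ┠──────────────────────────
          ┃[server.log]│ chapter.txt 
━━━━━━━━━━┃──────────────────────────
oxTree    ┃2024-01-15 00:00:14.992 [I
──────────┃2024-01-15 00:00:14.940 [D
po/       ┃2024-01-15 00:00:19.515 [W
client.htm┃                          
api/      ┃                          
] build/  ┃                          
[ ] Makefi┃                          
[x] test.p┃                          
[ ] main.j┃                          
[ ] router┃                          
━━━━━━━━━━┃                          
          ┗━━━━━━━━━━━━━━━━━━━━━━━━━━
                                     
                                     


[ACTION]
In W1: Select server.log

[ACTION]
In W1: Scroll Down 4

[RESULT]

                                     
           ┏━━━━━━━━━━━━━━━━━━━━━━━━━
          ┏━━━━━━━━━━━━━━━━━━━━━━━━━━
          ┃ TabContainer             
          ┠──────────────────────────
          ┃[server.log]│ chapter.txt 
━━━━━━━━━━┃──────────────────────────
oxTree    ┃2024-01-15 00:00:09.708 [I
──────────┃2024-01-15 00:00:14.992 [I
po/       ┃2024-01-15 00:00:14.940 [D
client.htm┃2024-01-15 00:00:19.515 [W
api/      ┃                          
] build/  ┃                          
[ ] Makefi┃                          
[x] test.p┃                          
[ ] main.j┃                          
[ ] router┃                          
━━━━━━━━━━┃                          
          ┗━━━━━━━━━━━━━━━━━━━━━━━━━━
                                     
                                     


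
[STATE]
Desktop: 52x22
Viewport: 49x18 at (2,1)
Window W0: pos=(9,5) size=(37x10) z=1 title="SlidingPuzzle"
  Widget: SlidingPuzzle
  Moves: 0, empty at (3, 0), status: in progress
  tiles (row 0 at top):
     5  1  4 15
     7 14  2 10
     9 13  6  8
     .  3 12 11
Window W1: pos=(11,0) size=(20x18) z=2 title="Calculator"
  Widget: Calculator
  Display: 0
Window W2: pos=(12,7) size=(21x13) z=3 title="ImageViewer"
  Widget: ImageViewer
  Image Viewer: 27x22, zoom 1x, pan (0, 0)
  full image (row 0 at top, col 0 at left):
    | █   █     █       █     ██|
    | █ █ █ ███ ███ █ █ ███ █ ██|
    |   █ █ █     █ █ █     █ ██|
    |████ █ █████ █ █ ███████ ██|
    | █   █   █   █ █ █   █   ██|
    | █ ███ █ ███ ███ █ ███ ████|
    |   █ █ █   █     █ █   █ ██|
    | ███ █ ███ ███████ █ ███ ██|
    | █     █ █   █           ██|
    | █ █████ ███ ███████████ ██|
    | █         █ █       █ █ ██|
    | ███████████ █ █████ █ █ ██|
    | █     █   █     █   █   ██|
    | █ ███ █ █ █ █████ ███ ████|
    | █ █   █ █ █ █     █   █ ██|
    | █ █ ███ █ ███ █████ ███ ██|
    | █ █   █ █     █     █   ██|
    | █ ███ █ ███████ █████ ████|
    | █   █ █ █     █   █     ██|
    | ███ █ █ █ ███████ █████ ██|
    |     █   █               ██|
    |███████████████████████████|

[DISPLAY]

         ┃ Calculator       ┃                    
         ┠──────────────────┨                    
         ┃                 0┃                    
         ┃┌───┬───┬───┬───┐ ┃                    
       ┏━┃│ 7 │ 8 │ 9 │ ÷ │ ┃━━━━━━━━━━━━━━┓     
       ┃ ┃├───┼───┼───┼───┤ ┃              ┃     
       ┠─┃┏━━━━━━━━━━━━━━━━━━━┓────────────┨     
       ┃┌┃┃ ImageViewer       ┃            ┃     
       ┃│┃┠───────────────────┨            ┃     
       ┃├┃┃ █   █     █       ┃            ┃     
       ┃│┃┃ █ █ █ ███ ███ █ █ ┃            ┃     
       ┃├┃┃   █ █ █     █ █ █ ┃            ┃     
       ┃│┃┃████ █ █████ █ █ ██┃            ┃     
       ┗━┃┃ █   █   █   █ █ █ ┃━━━━━━━━━━━━┛     
         ┃┃ █ ███ █ ███ ███ █ ┃                  
         ┃┃   █ █ █   █     █ ┃                  
         ┗┃ ███ █ ███ ███████ ┃                  
          ┃ █     █ █   █     ┃                  


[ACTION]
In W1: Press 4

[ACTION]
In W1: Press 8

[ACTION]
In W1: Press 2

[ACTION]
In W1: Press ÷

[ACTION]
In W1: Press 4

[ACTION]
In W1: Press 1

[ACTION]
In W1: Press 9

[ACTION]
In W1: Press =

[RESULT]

         ┃ Calculator       ┃                    
         ┠──────────────────┨                    
         ┃       1.150357995┃                    
         ┃┌───┬───┬───┬───┐ ┃                    
       ┏━┃│ 7 │ 8 │ 9 │ ÷ │ ┃━━━━━━━━━━━━━━┓     
       ┃ ┃├───┼───┼───┼───┤ ┃              ┃     
       ┠─┃┏━━━━━━━━━━━━━━━━━━━┓────────────┨     
       ┃┌┃┃ ImageViewer       ┃            ┃     
       ┃│┃┠───────────────────┨            ┃     
       ┃├┃┃ █   █     █       ┃            ┃     
       ┃│┃┃ █ █ █ ███ ███ █ █ ┃            ┃     
       ┃├┃┃   █ █ █     █ █ █ ┃            ┃     
       ┃│┃┃████ █ █████ █ █ ██┃            ┃     
       ┗━┃┃ █   █   █   █ █ █ ┃━━━━━━━━━━━━┛     
         ┃┃ █ ███ █ ███ ███ █ ┃                  
         ┃┃   █ █ █   █     █ ┃                  
         ┗┃ ███ █ ███ ███████ ┃                  
          ┃ █     █ █   █     ┃                  
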